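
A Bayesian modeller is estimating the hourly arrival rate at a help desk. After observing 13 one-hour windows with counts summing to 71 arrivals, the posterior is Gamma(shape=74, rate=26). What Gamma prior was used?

Gamma–Poisson conjugacy: posterior shape = α + Σxᵢ, posterior rate = β + n.
So α = 74 − 71 = 3 and β = 26 − 13 = 13.

Gamma(shape=3, rate=13)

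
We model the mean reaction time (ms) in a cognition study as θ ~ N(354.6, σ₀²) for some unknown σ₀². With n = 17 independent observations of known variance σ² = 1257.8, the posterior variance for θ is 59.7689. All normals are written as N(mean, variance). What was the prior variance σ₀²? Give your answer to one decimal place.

For the Normal–Normal model with known σ², precisions add: τ_n = τ₀ + n/σ².
So 1/σ₀² = 1/59.7689 − 17/1257.8 = 0.016731 − 0.013516 = 0.003215.
Hence σ₀² = 1/0.003215 ≈ 311.0.

σ₀² = 311.0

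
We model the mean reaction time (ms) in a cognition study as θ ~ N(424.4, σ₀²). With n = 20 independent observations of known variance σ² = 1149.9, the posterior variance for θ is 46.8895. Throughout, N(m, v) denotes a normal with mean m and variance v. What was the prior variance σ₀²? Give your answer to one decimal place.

Posterior precision equals prior precision plus data precision: 1/σ_n² = 1/σ₀² + n/σ².
So 1/σ₀² = 1/46.8895 − 20/1149.9 = 0.021327 − 0.017393 = 0.003934.
Hence σ₀² = 1/0.003934 ≈ 254.2.

σ₀² = 254.2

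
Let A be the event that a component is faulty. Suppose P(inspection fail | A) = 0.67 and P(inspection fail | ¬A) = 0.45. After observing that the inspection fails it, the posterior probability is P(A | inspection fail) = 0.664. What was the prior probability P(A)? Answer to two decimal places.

P(A) = 0.57

Bayes' rule in odds form gives O(A|E) = O(A)·[P(E|A)/P(E|¬A)], hence O(A) = O(A|E)/LR.
Posterior odds = 0.664/(1−0.664) = 1.9762. LR = 0.67/0.45 = 1.4889.
Prior odds = 1.9762/1.4889 = 1.3273, so P(A) = 1.3273/(1+1.3273) ≈ 0.57.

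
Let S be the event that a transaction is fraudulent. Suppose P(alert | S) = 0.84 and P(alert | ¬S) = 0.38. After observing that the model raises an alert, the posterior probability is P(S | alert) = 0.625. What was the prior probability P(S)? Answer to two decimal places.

P(S) = 0.43

In odds form, posterior odds = prior odds × likelihood ratio, so prior odds = posterior odds ÷ LR.
Posterior odds = 0.625/(1−0.625) = 1.6667. LR = 0.84/0.38 = 2.2105.
Prior odds = 1.6667/2.2105 = 0.7540, so P(S) = 0.7540/(1+0.7540) ≈ 0.43.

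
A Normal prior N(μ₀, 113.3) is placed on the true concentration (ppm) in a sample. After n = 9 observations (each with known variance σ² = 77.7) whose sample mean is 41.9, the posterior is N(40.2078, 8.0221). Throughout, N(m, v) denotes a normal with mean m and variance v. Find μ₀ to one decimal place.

μ₀ = 18.0

The posterior mean is a precision-weighted average: μ_n = (τ₀μ₀ + τ_data·x̄)/(τ₀+τ_data), with τ₀=1/σ₀² and τ_data=n/σ².
Here τ₀ = 1/113.3 = 0.008826 and τ_data = 9/77.7 = 0.115830, so τ_n = 0.124656.
Rearranging for μ₀: μ₀ = (μ_n·τ_n − τ_data·x̄)/τ₀ = (40.2078·0.124656 − 0.115830·41.9) / 0.008826 = 0.158867/0.008826 ≈ 18.0.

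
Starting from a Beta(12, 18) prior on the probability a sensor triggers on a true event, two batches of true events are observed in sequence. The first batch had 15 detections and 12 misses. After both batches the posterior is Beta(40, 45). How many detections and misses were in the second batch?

13 detections and 15 misses

Because Beta–binomial updating is additive in the counts, the combined data contributed (α_post−α_prior, β_post−β_prior) successes and failures.
Total across both batches: 40−12=28 detections, 45−18=27 misses.
Subtract the first batch: 28−15=13 detections and 27−12=15 misses.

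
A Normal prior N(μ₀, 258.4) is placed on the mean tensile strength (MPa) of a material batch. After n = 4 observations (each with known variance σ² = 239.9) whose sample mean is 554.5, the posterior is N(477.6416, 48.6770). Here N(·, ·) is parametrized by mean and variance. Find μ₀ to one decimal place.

With known observation variance, the Normal–Normal posterior has precision τ_n = τ₀ + n/σ² and mean μ_n = (τ₀μ₀ + (n/σ²)x̄)/τ_n.
Here τ₀ = 1/258.4 = 0.003870 and τ_data = 4/239.9 = 0.016674, so τ_n = 0.020544.
Rearranging for μ₀: μ₀ = (μ_n·τ_n − τ_data·x̄)/τ₀ = (477.6416·0.020544 − 0.016674·554.5) / 0.003870 = 0.566936/0.003870 ≈ 146.5.

μ₀ = 146.5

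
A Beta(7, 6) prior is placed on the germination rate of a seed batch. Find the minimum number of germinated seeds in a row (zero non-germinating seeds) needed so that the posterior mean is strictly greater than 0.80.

After k germinated seeds and 0 non-germinating seeds the posterior is Beta(7+k, 6), with mean (7+k)/(7+6+k).
Set (7+k)/(13+k) > 0.80 and solve: k > (0.80·13 − 7)/(1 − 0.80) = 17.000.
The smallest integer exceeding 17.000 is 18.

k = 18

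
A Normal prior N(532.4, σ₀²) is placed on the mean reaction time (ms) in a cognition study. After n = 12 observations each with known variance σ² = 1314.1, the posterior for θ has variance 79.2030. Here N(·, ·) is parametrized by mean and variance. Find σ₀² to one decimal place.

Posterior precision equals prior precision plus data precision: 1/σ_n² = 1/σ₀² + n/σ².
So 1/σ₀² = 1/79.2030 − 12/1314.1 = 0.012626 − 0.009132 = 0.003494.
Hence σ₀² = 1/0.003494 ≈ 286.2.

σ₀² = 286.2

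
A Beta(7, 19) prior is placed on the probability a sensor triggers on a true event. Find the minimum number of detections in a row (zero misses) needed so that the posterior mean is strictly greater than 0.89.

k = 147

After k detections and 0 misses the posterior is Beta(7+k, 19), with mean (7+k)/(7+19+k).
Set (7+k)/(26+k) > 0.89 and solve: k > (0.89·26 − 7)/(1 − 0.89) = 146.727.
The smallest integer exceeding 146.727 is 147, and checking k=147: (154)/(173) = 0.8902 > 0.89.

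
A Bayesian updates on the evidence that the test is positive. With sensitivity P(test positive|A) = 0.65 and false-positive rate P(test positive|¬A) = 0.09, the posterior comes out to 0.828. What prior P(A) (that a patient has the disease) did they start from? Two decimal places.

In odds form, posterior odds = prior odds × likelihood ratio, so prior odds = posterior odds ÷ LR.
Posterior odds = 0.828/(1−0.828) = 4.8140. LR = 0.65/0.09 = 7.2222.
Prior odds = 4.8140/7.2222 = 0.6666, so P(A) = 0.6666/(1+0.6666) ≈ 0.40.

P(A) = 0.40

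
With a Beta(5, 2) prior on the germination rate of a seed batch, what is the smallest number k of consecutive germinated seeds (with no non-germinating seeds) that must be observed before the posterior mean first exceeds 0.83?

k = 5

After k germinated seeds and 0 non-germinating seeds the posterior is Beta(5+k, 2), with mean (5+k)/(5+2+k).
Set (5+k)/(7+k) > 0.83 and solve: k > (0.83·7 − 5)/(1 − 0.83) = 4.765.
The smallest integer exceeding 4.765 is 5, and checking k=5: (10)/(12) = 0.8333 > 0.83.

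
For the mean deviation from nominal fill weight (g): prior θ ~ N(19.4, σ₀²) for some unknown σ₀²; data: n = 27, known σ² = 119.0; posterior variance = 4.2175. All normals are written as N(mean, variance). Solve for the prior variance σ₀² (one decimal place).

For the Normal–Normal model with known σ², precisions add: τ_n = τ₀ + n/σ².
So 1/σ₀² = 1/4.2175 − 27/119.0 = 0.237107 − 0.226891 = 0.010216.
Hence σ₀² = 1/0.010216 ≈ 97.9.

σ₀² = 97.9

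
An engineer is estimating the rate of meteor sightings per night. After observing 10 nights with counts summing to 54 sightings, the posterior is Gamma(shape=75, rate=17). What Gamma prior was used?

Gamma(shape=21, rate=7)

A Gamma(α, β) prior (rate parametrization) on a Poisson rate with n observations summing to S gives posterior Gamma(α+S, β+n).
So α = 75 − 54 = 21 and β = 17 − 10 = 7.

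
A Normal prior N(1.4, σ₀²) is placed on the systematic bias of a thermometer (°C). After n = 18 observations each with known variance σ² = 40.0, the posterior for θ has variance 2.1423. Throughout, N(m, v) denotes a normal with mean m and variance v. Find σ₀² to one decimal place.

σ₀² = 59.6

For the Normal–Normal model with known σ², precisions add: τ_n = τ₀ + n/σ².
So 1/σ₀² = 1/2.1423 − 18/40.0 = 0.466788 − 0.450000 = 0.016788.
Hence σ₀² = 1/0.016788 ≈ 59.6.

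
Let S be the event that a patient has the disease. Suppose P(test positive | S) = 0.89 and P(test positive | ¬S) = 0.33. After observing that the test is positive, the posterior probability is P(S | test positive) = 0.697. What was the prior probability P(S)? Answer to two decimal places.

Bayes' rule in odds form gives O(S|E) = O(S)·[P(E|S)/P(E|¬S)], hence O(S) = O(S|E)/LR.
Posterior odds = 0.697/(1−0.697) = 2.3003. LR = 0.89/0.33 = 2.6970.
Prior odds = 2.3003/2.6970 = 0.8529, so P(S) = 0.8529/(1+0.8529) ≈ 0.46.

P(S) = 0.46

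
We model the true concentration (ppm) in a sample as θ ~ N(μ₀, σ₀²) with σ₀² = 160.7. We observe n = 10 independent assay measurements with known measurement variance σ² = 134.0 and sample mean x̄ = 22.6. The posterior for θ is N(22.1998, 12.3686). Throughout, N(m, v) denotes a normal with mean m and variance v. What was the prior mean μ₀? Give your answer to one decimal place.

μ₀ = 17.4

With known observation variance, the Normal–Normal posterior has precision τ_n = τ₀ + n/σ² and mean μ_n = (τ₀μ₀ + (n/σ²)x̄)/τ_n.
Here τ₀ = 1/160.7 = 0.006223 and τ_data = 10/134.0 = 0.074627, so τ_n = 0.080850.
Rearranging for μ₀: μ₀ = (μ_n·τ_n − τ_data·x̄)/τ₀ = (22.1998·0.080850 − 0.074627·22.6) / 0.006223 = 0.108284/0.006223 ≈ 17.4.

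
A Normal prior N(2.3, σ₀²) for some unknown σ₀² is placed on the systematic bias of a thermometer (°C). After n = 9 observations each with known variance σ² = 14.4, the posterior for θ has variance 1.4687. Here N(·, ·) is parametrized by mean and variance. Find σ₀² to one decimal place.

For the Normal–Normal model with known σ², precisions add: τ_n = τ₀ + n/σ².
So 1/σ₀² = 1/1.4687 − 9/14.4 = 0.680874 − 0.625000 = 0.055874.
Hence σ₀² = 1/0.055874 ≈ 17.9.

σ₀² = 17.9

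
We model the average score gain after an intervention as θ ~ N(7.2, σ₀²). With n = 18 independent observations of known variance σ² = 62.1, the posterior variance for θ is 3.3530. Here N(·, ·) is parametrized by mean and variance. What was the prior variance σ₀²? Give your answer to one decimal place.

For the Normal–Normal model with known σ², precisions add: τ_n = τ₀ + n/σ².
So 1/σ₀² = 1/3.3530 − 18/62.1 = 0.298240 − 0.289855 = 0.008385.
Hence σ₀² = 1/0.008385 ≈ 119.3.

σ₀² = 119.3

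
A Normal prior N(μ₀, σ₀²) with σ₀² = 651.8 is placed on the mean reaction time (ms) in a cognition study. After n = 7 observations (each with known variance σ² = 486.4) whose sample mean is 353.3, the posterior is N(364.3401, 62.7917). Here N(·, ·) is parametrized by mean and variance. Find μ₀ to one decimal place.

The posterior mean is a precision-weighted average: μ_n = (τ₀μ₀ + τ_data·x̄)/(τ₀+τ_data), with τ₀=1/σ₀² and τ_data=n/σ².
Here τ₀ = 1/651.8 = 0.001534 and τ_data = 7/486.4 = 0.014391, so τ_n = 0.015925.
Rearranging for μ₀: μ₀ = (μ_n·τ_n − τ_data·x̄)/τ₀ = (364.3401·0.015925 − 0.014391·353.3) / 0.001534 = 0.717776/0.001534 ≈ 467.9.

μ₀ = 467.9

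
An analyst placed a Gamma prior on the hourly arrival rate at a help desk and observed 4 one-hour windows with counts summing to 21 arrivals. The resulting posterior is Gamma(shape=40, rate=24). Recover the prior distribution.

Gamma–Poisson conjugacy: posterior shape = α + Σxᵢ, posterior rate = β + n.
So α = 40 − 21 = 19 and β = 24 − 4 = 20.

Gamma(shape=19, rate=20)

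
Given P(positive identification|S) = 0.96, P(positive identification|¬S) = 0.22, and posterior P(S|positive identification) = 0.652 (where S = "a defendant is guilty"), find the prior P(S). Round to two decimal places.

In odds form, posterior odds = prior odds × likelihood ratio, so prior odds = posterior odds ÷ LR.
Posterior odds = 0.652/(1−0.652) = 1.8736. LR = 0.96/0.22 = 4.3636.
Prior odds = 1.8736/4.3636 = 0.4294, so P(S) = 0.4294/(1+0.4294) ≈ 0.30.

P(S) = 0.30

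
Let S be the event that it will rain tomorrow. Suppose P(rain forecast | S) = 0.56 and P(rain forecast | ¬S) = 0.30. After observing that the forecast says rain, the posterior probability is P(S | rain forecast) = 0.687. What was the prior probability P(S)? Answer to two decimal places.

Bayes' rule in odds form gives O(S|E) = O(S)·[P(E|S)/P(E|¬S)], hence O(S) = O(S|E)/LR.
Posterior odds = 0.687/(1−0.687) = 2.1949. LR = 0.56/0.30 = 1.8667.
Prior odds = 2.1949/1.8667 = 1.1758, so P(S) = 1.1758/(1+1.1758) ≈ 0.54.

P(S) = 0.54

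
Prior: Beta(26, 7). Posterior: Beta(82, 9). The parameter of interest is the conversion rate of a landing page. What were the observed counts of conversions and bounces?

Beta is conjugate to the binomial likelihood: posterior = Beta(α+s, β+f).
Match parameters: s=82−26=56, f=9−7=2.

56 conversions and 2 bounces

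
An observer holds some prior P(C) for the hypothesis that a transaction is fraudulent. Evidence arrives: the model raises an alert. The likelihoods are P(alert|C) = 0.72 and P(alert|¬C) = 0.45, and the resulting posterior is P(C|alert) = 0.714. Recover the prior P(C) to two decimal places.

Bayes' rule in odds form gives O(C|E) = O(C)·[P(E|C)/P(E|¬C)], hence O(C) = O(C|E)/LR.
Posterior odds = 0.714/(1−0.714) = 2.4965. LR = 0.72/0.45 = 1.6000.
Prior odds = 2.4965/1.6000 = 1.5603, so P(C) = 1.5603/(1+1.5603) ≈ 0.61.

P(C) = 0.61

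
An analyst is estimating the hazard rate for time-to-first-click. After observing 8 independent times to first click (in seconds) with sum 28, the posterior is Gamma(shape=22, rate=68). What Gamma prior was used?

Gamma–exponential conjugacy: posterior shape = α + n, posterior rate = β + Σtᵢ.
So α = 22 − 8 = 14 and β = 68 − 28 = 40.

Gamma(shape=14, rate=40)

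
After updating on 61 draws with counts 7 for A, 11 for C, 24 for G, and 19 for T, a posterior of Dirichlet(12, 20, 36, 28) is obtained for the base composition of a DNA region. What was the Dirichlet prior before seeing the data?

Dirichlet(5, 9, 12, 9)

For a Dirichlet(α) prior with multinomial counts c, the posterior is Dirichlet(α + c) componentwise.
Subtract each count from the matching posterior parameter: 12−7=5, 20−11=9, 36−24=12, 28−19=9.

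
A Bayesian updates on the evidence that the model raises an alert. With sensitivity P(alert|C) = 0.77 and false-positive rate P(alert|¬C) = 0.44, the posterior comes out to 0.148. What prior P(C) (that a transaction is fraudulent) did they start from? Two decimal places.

Bayes' rule in odds form gives O(C|E) = O(C)·[P(E|C)/P(E|¬C)], hence O(C) = O(C|E)/LR.
Posterior odds = 0.148/(1−0.148) = 0.1737. LR = 0.77/0.44 = 1.7500.
Prior odds = 0.1737/1.7500 = 0.0993, so P(C) = 0.0993/(1+0.0993) ≈ 0.09.

P(C) = 0.09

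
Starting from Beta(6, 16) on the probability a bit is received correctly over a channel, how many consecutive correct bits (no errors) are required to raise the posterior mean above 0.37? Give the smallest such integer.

k = 4

After k correct bits and 0 errors the posterior is Beta(6+k, 16), with mean (6+k)/(6+16+k).
Set (6+k)/(22+k) > 0.37 and solve: k > (0.37·22 − 6)/(1 − 0.37) = 3.397.
The smallest integer exceeding 3.397 is 4.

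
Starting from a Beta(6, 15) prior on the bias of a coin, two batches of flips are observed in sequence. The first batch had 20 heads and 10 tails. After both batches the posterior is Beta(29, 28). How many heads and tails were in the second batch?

Sequential conjugate updates are equivalent to a single update on the pooled data, so total successes = posterior α − prior α and total failures = posterior β − prior β.
Total across both batches: 29−6=23 heads, 28−15=13 tails.
Subtract the first batch: 23−20=3 heads and 13−10=3 tails.

3 heads and 3 tails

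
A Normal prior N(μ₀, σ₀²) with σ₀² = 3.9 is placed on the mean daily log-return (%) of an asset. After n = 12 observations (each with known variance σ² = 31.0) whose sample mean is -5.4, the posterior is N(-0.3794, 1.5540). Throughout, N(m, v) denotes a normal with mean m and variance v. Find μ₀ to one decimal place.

μ₀ = 7.2

The posterior mean is a precision-weighted average: μ_n = (τ₀μ₀ + τ_data·x̄)/(τ₀+τ_data), with τ₀=1/σ₀² and τ_data=n/σ².
Here τ₀ = 1/3.9 = 0.256410 and τ_data = 12/31.0 = 0.387097, so τ_n = 0.643507.
Rearranging for μ₀: μ₀ = (μ_n·τ_n − τ_data·x̄)/τ₀ = (-0.3794·0.643507 − 0.387097·-5.4) / 0.256410 = 1.846177/0.256410 ≈ 7.2.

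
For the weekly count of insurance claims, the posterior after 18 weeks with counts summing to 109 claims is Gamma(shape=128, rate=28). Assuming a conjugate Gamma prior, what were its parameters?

Gamma(shape=19, rate=10)

Gamma–Poisson conjugacy: posterior shape = α + Σxᵢ, posterior rate = β + n.
So α = 128 − 109 = 19 and β = 28 − 18 = 10.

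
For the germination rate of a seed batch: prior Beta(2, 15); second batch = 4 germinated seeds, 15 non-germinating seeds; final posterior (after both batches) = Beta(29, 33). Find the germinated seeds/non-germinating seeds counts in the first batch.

Because Beta–binomial updating is additive in the counts, the combined data contributed (α_post−α_prior, β_post−β_prior) successes and failures.
Total across both batches: 29−2=27 germinated seeds, 33−15=18 non-germinating seeds.
Subtract the second batch: 27−4=23 germinated seeds and 18−15=3 non-germinating seeds.

23 germinated seeds and 3 non-germinating seeds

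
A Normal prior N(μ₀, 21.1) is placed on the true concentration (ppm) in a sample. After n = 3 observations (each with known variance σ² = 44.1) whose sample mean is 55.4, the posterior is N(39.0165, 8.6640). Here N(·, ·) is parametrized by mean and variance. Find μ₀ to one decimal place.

With known observation variance, the Normal–Normal posterior has precision τ_n = τ₀ + n/σ² and mean μ_n = (τ₀μ₀ + (n/σ²)x̄)/τ_n.
Here τ₀ = 1/21.1 = 0.047393 and τ_data = 3/44.1 = 0.068027, so τ_n = 0.115420.
Rearranging for μ₀: μ₀ = (μ_n·τ_n − τ_data·x̄)/τ₀ = (39.0165·0.115420 − 0.068027·55.4) / 0.047393 = 0.734589/0.047393 ≈ 15.5.

μ₀ = 15.5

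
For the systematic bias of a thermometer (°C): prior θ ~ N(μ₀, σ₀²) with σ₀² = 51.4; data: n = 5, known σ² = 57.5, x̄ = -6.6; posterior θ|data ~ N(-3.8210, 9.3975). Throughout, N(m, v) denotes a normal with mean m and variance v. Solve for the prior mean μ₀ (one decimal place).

With known observation variance, the Normal–Normal posterior has precision τ_n = τ₀ + n/σ² and mean μ_n = (τ₀μ₀ + (n/σ²)x̄)/τ_n.
Here τ₀ = 1/51.4 = 0.019455 and τ_data = 5/57.5 = 0.086957, so τ_n = 0.106412.
Rearranging for μ₀: μ₀ = (μ_n·τ_n − τ_data·x̄)/τ₀ = (-3.8210·0.106412 − 0.086957·-6.6) / 0.019455 = 0.167316/0.019455 ≈ 8.6.

μ₀ = 8.6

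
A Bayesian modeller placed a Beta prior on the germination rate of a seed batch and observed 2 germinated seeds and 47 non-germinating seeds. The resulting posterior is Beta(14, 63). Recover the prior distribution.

A Beta(α, β) prior with s successes and f failures in binomial data gives a Beta(α+s, β+f) posterior.
Subtract the data counts: 14−2=12, 63−47=16.

Beta(12, 16)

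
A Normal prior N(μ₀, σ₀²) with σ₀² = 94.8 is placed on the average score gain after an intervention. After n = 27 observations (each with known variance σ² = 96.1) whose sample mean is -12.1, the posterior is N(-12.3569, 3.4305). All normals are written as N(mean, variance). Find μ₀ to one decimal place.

The posterior mean is a precision-weighted average: μ_n = (τ₀μ₀ + τ_data·x̄)/(τ₀+τ_data), with τ₀=1/σ₀² and τ_data=n/σ².
Here τ₀ = 1/94.8 = 0.010549 and τ_data = 27/96.1 = 0.280957, so τ_n = 0.291506.
Rearranging for μ₀: μ₀ = (μ_n·τ_n − τ_data·x̄)/τ₀ = (-12.3569·0.291506 − 0.280957·-12.1) / 0.010549 = -0.202531/0.010549 ≈ -19.2.

μ₀ = -19.2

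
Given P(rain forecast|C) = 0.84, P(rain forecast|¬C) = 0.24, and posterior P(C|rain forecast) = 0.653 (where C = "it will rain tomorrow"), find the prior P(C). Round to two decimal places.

P(C) = 0.35

In odds form, posterior odds = prior odds × likelihood ratio, so prior odds = posterior odds ÷ LR.
Posterior odds = 0.653/(1−0.653) = 1.8818. LR = 0.84/0.24 = 3.5000.
Prior odds = 1.8818/3.5000 = 0.5377, so P(C) = 0.5377/(1+0.5377) ≈ 0.35.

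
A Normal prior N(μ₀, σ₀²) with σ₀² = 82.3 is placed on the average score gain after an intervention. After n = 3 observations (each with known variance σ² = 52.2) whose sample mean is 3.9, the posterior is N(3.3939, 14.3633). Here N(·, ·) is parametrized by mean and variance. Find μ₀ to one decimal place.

The posterior mean is a precision-weighted average: μ_n = (τ₀μ₀ + τ_data·x̄)/(τ₀+τ_data), with τ₀=1/σ₀² and τ_data=n/σ².
Here τ₀ = 1/82.3 = 0.012151 and τ_data = 3/52.2 = 0.057471, so τ_n = 0.069622.
Rearranging for μ₀: μ₀ = (μ_n·τ_n − τ_data·x̄)/τ₀ = (3.3939·0.069622 − 0.057471·3.9) / 0.012151 = 0.012153/0.012151 ≈ 1.0.

μ₀ = 1.0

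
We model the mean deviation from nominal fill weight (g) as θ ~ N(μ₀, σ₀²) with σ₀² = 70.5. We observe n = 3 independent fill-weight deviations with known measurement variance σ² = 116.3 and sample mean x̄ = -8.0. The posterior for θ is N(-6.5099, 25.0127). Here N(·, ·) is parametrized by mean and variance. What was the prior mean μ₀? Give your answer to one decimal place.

With known observation variance, the Normal–Normal posterior has precision τ_n = τ₀ + n/σ² and mean μ_n = (τ₀μ₀ + (n/σ²)x̄)/τ_n.
Here τ₀ = 1/70.5 = 0.014184 and τ_data = 3/116.3 = 0.025795, so τ_n = 0.039979.
Rearranging for μ₀: μ₀ = (μ_n·τ_n − τ_data·x̄)/τ₀ = (-6.5099·0.039979 − 0.025795·-8.0) / 0.014184 = -0.053899/0.014184 ≈ -3.8.

μ₀ = -3.8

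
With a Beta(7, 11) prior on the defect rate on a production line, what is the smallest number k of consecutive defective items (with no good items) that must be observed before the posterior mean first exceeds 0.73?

After k defective items and 0 good items the posterior is Beta(7+k, 11), with mean (7+k)/(7+11+k).
Set (7+k)/(18+k) > 0.73 and solve: k > (0.73·18 − 7)/(1 − 0.73) = 22.741.
The smallest integer exceeding 22.741 is 23, and checking k=23: (30)/(41) = 0.7317 > 0.73.

k = 23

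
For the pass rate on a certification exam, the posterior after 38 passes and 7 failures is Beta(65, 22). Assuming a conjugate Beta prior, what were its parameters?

Beta(27, 15)

A Beta(a, b) prior with s successes and f failures in binomial data gives a Beta(a+s, b+f) posterior.
Subtract the data counts: 65−38=27, 22−7=15.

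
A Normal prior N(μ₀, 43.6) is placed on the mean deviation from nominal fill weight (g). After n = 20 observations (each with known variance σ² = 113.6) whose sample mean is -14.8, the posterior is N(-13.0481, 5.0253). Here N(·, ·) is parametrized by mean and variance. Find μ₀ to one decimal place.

With known observation variance, the Normal–Normal posterior has precision τ_n = τ₀ + n/σ² and mean μ_n = (τ₀μ₀ + (n/σ²)x̄)/τ_n.
Here τ₀ = 1/43.6 = 0.022936 and τ_data = 20/113.6 = 0.176056, so τ_n = 0.198992.
Rearranging for μ₀: μ₀ = (μ_n·τ_n − τ_data·x̄)/τ₀ = (-13.0481·0.198992 − 0.176056·-14.8) / 0.022936 = 0.009161/0.022936 ≈ 0.4.

μ₀ = 0.4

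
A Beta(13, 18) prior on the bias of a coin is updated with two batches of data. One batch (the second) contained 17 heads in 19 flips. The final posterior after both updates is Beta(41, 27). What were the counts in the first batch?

11 heads and 7 tails

Sequential conjugate updates are equivalent to a single update on the pooled data, so total successes = posterior α − prior α and total failures = posterior β − prior β.
Total across both batches: 41−13=28 heads, 27−18=9 tails.
Subtract the second batch: 28−17=11 heads and 9−2=7 tails.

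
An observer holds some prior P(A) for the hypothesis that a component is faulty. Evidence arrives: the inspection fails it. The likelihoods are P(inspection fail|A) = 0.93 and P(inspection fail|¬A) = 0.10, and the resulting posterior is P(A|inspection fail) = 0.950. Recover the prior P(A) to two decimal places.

P(A) = 0.67

Bayes' rule in odds form gives O(A|E) = O(A)·[P(E|A)/P(E|¬A)], hence O(A) = O(A|E)/LR.
Posterior odds = 0.950/(1−0.950) = 19.0000. LR = 0.93/0.10 = 9.3000.
Prior odds = 19.0000/9.3000 = 2.0430, so P(A) = 2.0430/(1+2.0430) ≈ 0.67.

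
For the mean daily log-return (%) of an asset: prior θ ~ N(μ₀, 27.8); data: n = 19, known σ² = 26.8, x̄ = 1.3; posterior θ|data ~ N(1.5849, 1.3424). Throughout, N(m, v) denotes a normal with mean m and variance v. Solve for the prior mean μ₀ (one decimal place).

With known observation variance, the Normal–Normal posterior has precision τ_n = τ₀ + n/σ² and mean μ_n = (τ₀μ₀ + (n/σ²)x̄)/τ_n.
Here τ₀ = 1/27.8 = 0.035971 and τ_data = 19/26.8 = 0.708955, so τ_n = 0.744926.
Rearranging for μ₀: μ₀ = (μ_n·τ_n − τ_data·x̄)/τ₀ = (1.5849·0.744926 − 0.708955·1.3) / 0.035971 = 0.258992/0.035971 ≈ 7.2.

μ₀ = 7.2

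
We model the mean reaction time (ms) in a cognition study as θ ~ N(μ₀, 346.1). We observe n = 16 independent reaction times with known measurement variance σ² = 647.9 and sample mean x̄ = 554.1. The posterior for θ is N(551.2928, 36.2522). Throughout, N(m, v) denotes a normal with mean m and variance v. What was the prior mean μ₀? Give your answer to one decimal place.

With known observation variance, the Normal–Normal posterior has precision τ_n = τ₀ + n/σ² and mean μ_n = (τ₀μ₀ + (n/σ²)x̄)/τ_n.
Here τ₀ = 1/346.1 = 0.002889 and τ_data = 16/647.9 = 0.024695, so τ_n = 0.027584.
Rearranging for μ₀: μ₀ = (μ_n·τ_n − τ_data·x̄)/τ₀ = (551.2928·0.027584 − 0.024695·554.1) / 0.002889 = 1.523361/0.002889 ≈ 527.3.

μ₀ = 527.3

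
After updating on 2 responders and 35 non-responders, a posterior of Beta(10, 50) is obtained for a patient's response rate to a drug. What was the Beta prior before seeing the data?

Beta(8, 15)

Beta is conjugate to the binomial likelihood: posterior = Beta(α+s, β+f).
Subtract the data counts: 10−2=8, 50−35=15.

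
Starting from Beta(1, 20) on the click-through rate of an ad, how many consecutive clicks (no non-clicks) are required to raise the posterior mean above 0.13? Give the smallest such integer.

After k clicks and 0 non-clicks the posterior is Beta(1+k, 20), with mean (1+k)/(1+20+k).
Set (1+k)/(21+k) > 0.13 and solve: k > (0.13·21 − 1)/(1 − 0.13) = 1.989.
The smallest integer exceeding 1.989 is 2.

k = 2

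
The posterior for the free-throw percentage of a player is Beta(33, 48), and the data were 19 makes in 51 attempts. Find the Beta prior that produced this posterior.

Beta is conjugate to the binomial likelihood: posterior = Beta(a+s, b+f).
So a = 33 − 19 = 14 and b = 48 − 32 = 16.

Beta(14, 16)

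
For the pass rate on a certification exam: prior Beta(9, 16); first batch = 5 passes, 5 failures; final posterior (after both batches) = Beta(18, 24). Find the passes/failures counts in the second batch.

Because Beta–binomial updating is additive in the counts, the combined data contributed (α_post−α_prior, β_post−β_prior) successes and failures.
Total across both batches: 18−9=9 passes, 24−16=8 failures.
Subtract the first batch: 9−5=4 passes and 8−5=3 failures.

4 passes and 3 failures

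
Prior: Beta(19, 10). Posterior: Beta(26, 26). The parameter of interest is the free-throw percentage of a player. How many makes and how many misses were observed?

Beta is conjugate to the binomial likelihood: posterior = Beta(a+s, b+f).
So s = 26 − 19 = 7 and f = 26 − 10 = 16.

7 makes and 16 misses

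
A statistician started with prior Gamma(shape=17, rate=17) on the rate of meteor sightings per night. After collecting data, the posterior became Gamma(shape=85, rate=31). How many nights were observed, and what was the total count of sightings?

n = 14 nights with total 68 sightings

Gamma–Poisson conjugacy: posterior shape = α + Σxᵢ, posterior rate = β + n.
Matching: Σxᵢ = 85 − 17 = 68 and n = 31 − 17 = 14.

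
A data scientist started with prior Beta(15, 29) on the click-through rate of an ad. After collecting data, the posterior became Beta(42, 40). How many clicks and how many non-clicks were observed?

Under Beta–binomial conjugacy the posterior parameters are (a+s, b+f).
So s = 42 − 15 = 27 and f = 40 − 29 = 11.

27 clicks and 11 non-clicks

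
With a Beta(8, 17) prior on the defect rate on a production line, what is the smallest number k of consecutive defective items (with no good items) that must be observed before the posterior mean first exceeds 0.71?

k = 34

After k defective items and 0 good items the posterior is Beta(8+k, 17), with mean (8+k)/(8+17+k).
Set (8+k)/(25+k) > 0.71 and solve: k > (0.71·25 − 8)/(1 − 0.71) = 33.621.
The smallest integer exceeding 33.621 is 34.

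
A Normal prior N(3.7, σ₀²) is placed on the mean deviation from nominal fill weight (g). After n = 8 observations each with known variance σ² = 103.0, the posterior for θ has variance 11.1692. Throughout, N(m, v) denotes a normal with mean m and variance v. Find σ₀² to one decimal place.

For the Normal–Normal model with known σ², precisions add: τ_n = τ₀ + n/σ².
So 1/σ₀² = 1/11.1692 − 8/103.0 = 0.089532 − 0.077670 = 0.011862.
Hence σ₀² = 1/0.011862 ≈ 84.3.

σ₀² = 84.3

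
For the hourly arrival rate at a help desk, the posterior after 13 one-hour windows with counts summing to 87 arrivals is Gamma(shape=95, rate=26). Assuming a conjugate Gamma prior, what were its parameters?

Gamma(shape=8, rate=13)

A Gamma(α, β) prior (rate parametrization) on a Poisson rate with n observations summing to S gives posterior Gamma(α+S, β+n).
So α = 95 − 87 = 8 and β = 26 − 13 = 13.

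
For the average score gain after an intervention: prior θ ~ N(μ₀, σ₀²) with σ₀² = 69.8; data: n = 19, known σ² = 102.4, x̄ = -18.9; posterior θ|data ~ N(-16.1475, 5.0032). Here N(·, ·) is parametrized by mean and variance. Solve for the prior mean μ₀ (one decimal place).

The posterior mean is a precision-weighted average: μ_n = (τ₀μ₀ + τ_data·x̄)/(τ₀+τ_data), with τ₀=1/σ₀² and τ_data=n/σ².
Here τ₀ = 1/69.8 = 0.014327 and τ_data = 19/102.4 = 0.185547, so τ_n = 0.199874.
Rearranging for μ₀: μ₀ = (μ_n·τ_n − τ_data·x̄)/τ₀ = (-16.1475·0.199874 − 0.185547·-18.9) / 0.014327 = 0.279373/0.014327 ≈ 19.5.

μ₀ = 19.5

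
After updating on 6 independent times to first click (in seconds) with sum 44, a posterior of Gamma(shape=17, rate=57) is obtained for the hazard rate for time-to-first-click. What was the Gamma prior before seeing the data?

Gamma–exponential conjugacy: posterior shape = α + n, posterior rate = β + Σtᵢ.
So α = 17 − 6 = 11 and β = 57 − 44 = 13.

Gamma(shape=11, rate=13)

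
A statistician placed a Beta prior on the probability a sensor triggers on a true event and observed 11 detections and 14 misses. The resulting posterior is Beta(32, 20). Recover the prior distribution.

Under Beta–binomial conjugacy the posterior parameters are (α+s, β+f).
So α = 32 − 11 = 21 and β = 20 − 14 = 6.

Beta(21, 6)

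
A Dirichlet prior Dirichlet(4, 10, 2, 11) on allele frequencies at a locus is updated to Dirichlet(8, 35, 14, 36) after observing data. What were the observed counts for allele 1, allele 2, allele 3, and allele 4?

counts (4, 25, 12, 25)

For a Dirichlet(α) prior with multinomial counts c, the posterior is Dirichlet(α + c) componentwise.
Counts are posterior − prior componentwise: 8−4=4, 35−10=25, 14−2=12, 36−11=25.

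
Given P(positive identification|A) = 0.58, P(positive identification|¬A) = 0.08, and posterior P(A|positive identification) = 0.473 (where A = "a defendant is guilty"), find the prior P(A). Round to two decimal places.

P(A) = 0.11

Bayes' rule in odds form gives O(A|E) = O(A)·[P(E|A)/P(E|¬A)], hence O(A) = O(A|E)/LR.
Posterior odds = 0.473/(1−0.473) = 0.8975. LR = 0.58/0.08 = 7.2500.
Prior odds = 0.8975/7.2500 = 0.1238, so P(A) = 0.1238/(1+0.1238) ≈ 0.11.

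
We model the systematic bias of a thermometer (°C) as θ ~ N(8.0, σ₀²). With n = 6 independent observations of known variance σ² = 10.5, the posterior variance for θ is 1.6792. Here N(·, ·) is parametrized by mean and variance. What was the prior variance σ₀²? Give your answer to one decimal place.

σ₀² = 41.5

Posterior precision equals prior precision plus data precision: 1/σ_n² = 1/σ₀² + n/σ².
So 1/σ₀² = 1/1.6792 − 6/10.5 = 0.595522 − 0.571429 = 0.024093.
Hence σ₀² = 1/0.024093 ≈ 41.5.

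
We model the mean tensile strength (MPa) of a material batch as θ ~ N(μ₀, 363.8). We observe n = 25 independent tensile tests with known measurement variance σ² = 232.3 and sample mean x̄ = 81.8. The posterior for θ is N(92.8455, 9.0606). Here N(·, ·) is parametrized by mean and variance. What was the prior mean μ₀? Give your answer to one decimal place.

With known observation variance, the Normal–Normal posterior has precision τ_n = τ₀ + n/σ² and mean μ_n = (τ₀μ₀ + (n/σ²)x̄)/τ_n.
Here τ₀ = 1/363.8 = 0.002749 and τ_data = 25/232.3 = 0.107619, so τ_n = 0.110368.
Rearranging for μ₀: μ₀ = (μ_n·τ_n − τ_data·x̄)/τ₀ = (92.8455·0.110368 − 0.107619·81.8) / 0.002749 = 1.443938/0.002749 ≈ 525.3.

μ₀ = 525.3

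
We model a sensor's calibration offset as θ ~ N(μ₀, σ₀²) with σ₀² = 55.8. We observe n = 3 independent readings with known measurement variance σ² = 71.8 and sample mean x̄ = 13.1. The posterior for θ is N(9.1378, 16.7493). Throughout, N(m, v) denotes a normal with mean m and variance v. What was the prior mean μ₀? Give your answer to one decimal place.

With known observation variance, the Normal–Normal posterior has precision τ_n = τ₀ + n/σ² and mean μ_n = (τ₀μ₀ + (n/σ²)x̄)/τ_n.
Here τ₀ = 1/55.8 = 0.017921 and τ_data = 3/71.8 = 0.041783, so τ_n = 0.059704.
Rearranging for μ₀: μ₀ = (μ_n·τ_n − τ_data·x̄)/τ₀ = (9.1378·0.059704 − 0.041783·13.1) / 0.017921 = -0.001794/0.017921 ≈ -0.1.

μ₀ = -0.1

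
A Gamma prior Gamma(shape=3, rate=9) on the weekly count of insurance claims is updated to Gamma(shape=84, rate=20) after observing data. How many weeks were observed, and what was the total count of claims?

n = 11 weeks with total 81 claims

A Gamma(α, β) prior (rate parametrization) on a Poisson rate with n observations summing to S gives posterior Gamma(α+S, β+n).
Matching: Σxᵢ = 84 − 3 = 81 and n = 20 − 9 = 11.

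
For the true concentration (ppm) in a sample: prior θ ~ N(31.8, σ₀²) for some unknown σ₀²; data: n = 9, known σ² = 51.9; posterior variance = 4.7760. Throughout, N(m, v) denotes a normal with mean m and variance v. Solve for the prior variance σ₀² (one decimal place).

For the Normal–Normal model with known σ², precisions add: τ_n = τ₀ + n/σ².
So 1/σ₀² = 1/4.7760 − 9/51.9 = 0.209380 − 0.173410 = 0.035970.
Hence σ₀² = 1/0.035970 ≈ 27.8.

σ₀² = 27.8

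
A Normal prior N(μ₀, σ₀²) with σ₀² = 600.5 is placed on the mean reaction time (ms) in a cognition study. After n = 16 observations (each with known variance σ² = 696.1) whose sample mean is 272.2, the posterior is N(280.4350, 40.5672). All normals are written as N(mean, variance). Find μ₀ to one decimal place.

With known observation variance, the Normal–Normal posterior has precision τ_n = τ₀ + n/σ² and mean μ_n = (τ₀μ₀ + (n/σ²)x̄)/τ_n.
Here τ₀ = 1/600.5 = 0.001665 and τ_data = 16/696.1 = 0.022985, so τ_n = 0.024650.
Rearranging for μ₀: μ₀ = (μ_n·τ_n − τ_data·x̄)/τ₀ = (280.4350·0.024650 − 0.022985·272.2) / 0.001665 = 0.656206/0.001665 ≈ 394.1.

μ₀ = 394.1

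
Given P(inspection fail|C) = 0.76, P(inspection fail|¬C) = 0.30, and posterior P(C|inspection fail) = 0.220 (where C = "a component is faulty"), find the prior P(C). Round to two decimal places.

In odds form, posterior odds = prior odds × likelihood ratio, so prior odds = posterior odds ÷ LR.
Posterior odds = 0.220/(1−0.220) = 0.2821. LR = 0.76/0.30 = 2.5333.
Prior odds = 0.2821/2.5333 = 0.1114, so P(C) = 0.1114/(1+0.1114) ≈ 0.10.

P(C) = 0.10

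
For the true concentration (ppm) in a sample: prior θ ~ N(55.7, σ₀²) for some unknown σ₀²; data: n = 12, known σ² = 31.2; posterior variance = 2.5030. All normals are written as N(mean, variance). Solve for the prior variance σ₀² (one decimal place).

Posterior precision equals prior precision plus data precision: 1/σ_n² = 1/σ₀² + n/σ².
So 1/σ₀² = 1/2.5030 − 12/31.2 = 0.399521 − 0.384615 = 0.014906.
Hence σ₀² = 1/0.014906 ≈ 67.1.

σ₀² = 67.1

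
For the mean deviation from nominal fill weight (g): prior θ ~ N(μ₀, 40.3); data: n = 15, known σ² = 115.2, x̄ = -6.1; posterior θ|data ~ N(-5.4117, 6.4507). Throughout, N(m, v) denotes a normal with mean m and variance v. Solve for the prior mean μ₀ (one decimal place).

With known observation variance, the Normal–Normal posterior has precision τ_n = τ₀ + n/σ² and mean μ_n = (τ₀μ₀ + (n/σ²)x̄)/τ_n.
Here τ₀ = 1/40.3 = 0.024814 and τ_data = 15/115.2 = 0.130208, so τ_n = 0.155022.
Rearranging for μ₀: μ₀ = (μ_n·τ_n − τ_data·x̄)/τ₀ = (-5.4117·0.155022 − 0.130208·-6.1) / 0.024814 = -0.044664/0.024814 ≈ -1.8.

μ₀ = -1.8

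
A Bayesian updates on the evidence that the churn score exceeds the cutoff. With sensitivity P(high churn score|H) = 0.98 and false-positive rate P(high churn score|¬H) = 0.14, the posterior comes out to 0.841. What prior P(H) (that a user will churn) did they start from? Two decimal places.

P(H) = 0.43

In odds form, posterior odds = prior odds × likelihood ratio, so prior odds = posterior odds ÷ LR.
Posterior odds = 0.841/(1−0.841) = 5.2893. LR = 0.98/0.14 = 7.0000.
Prior odds = 5.2893/7.0000 = 0.7556, so P(H) = 0.7556/(1+0.7556) ≈ 0.43.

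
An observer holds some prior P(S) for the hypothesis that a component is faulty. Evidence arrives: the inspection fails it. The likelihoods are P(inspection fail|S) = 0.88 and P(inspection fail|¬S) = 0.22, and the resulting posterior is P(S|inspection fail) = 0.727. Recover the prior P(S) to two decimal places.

P(S) = 0.40

Bayes' rule in odds form gives O(S|E) = O(S)·[P(E|S)/P(E|¬S)], hence O(S) = O(S|E)/LR.
Posterior odds = 0.727/(1−0.727) = 2.6630. LR = 0.88/0.22 = 4.0000.
Prior odds = 2.6630/4.0000 = 0.6657, so P(S) = 0.6657/(1+0.6657) ≈ 0.40.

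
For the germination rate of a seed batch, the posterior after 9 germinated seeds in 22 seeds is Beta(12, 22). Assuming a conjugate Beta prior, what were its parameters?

Beta(3, 9)

Under Beta–binomial conjugacy the posterior parameters are (α+s, β+f).
So α = 12 − 9 = 3 and β = 22 − 13 = 9.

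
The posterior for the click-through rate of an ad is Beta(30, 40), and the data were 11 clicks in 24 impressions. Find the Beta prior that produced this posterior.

Beta(19, 27)

Under Beta–binomial conjugacy the posterior parameters are (a+s, b+f).
So a = 30 − 11 = 19 and b = 40 − 13 = 27.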